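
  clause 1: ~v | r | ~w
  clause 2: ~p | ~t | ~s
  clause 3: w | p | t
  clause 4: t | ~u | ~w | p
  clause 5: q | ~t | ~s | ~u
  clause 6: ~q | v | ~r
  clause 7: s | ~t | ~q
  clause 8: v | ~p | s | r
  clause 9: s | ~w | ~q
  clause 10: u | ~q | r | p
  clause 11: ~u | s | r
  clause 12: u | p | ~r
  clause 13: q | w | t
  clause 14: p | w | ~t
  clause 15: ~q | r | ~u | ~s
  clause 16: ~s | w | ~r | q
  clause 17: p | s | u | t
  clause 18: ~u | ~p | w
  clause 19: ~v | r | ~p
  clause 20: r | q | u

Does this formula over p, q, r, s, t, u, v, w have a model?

Suppose v = 1.
Suppose r = 1.
Suppose u = 0.
From the singleton clause (p), p = 1.
Suppose t = 0.
Suppose q = 0.
From the singleton clause (w), w = 1.
Every clause is now satisfied; s is unconstrained.
A satisfying assignment: p=1,  q=0,  r=1,  s=0,  t=0,  u=0,  v=1,  w=1.

Yes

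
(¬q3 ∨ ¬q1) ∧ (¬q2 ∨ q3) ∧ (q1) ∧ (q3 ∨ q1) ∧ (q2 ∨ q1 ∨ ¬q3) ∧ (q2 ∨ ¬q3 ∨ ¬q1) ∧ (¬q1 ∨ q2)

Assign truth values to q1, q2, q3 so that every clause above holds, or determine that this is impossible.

The clause (q1) is unit, so q1 = True.
The clause (¬q3) is unit, so q3 = False.
The clause (¬q2) is unit, so q2 = False.
That conflicts with the unit clause (q2).

UNSATISFIABLE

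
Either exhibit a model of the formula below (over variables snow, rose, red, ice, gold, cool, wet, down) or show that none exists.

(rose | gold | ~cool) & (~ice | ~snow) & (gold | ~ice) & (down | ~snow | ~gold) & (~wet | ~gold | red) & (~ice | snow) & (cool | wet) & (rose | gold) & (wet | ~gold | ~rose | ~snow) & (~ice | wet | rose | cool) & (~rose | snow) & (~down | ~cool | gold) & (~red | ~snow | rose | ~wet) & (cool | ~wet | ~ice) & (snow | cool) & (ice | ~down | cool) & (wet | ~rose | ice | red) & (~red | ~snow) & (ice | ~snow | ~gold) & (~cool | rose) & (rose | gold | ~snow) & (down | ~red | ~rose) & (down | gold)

Branch on ice: set ice = 0.
Branch on cool: set cool = 1.
(rose) alone gives rose = 1.
(snow) alone gives snow = 1.
(~red) alone gives red = 0.
(wet) alone gives wet = 1.
(~gold) alone gives gold = 0.
(~down) alone gives down = 0.
That conflicts with the unit clause (down).
Undo cool and try cool = 0.
(wet) alone gives wet = 1.
(snow) alone gives snow = 1.
(~down) alone gives down = 0.
(~gold) alone gives gold = 0.
That conflicts with the unit clause (gold).
Neither cool = 1 nor cool = 0 works.
Undo ice and try ice = 1.
(~snow) alone gives snow = 0.
That conflicts with the unit clause (snow).
Neither ice = 1 nor ice = 0 works.

UNSATISFIABLE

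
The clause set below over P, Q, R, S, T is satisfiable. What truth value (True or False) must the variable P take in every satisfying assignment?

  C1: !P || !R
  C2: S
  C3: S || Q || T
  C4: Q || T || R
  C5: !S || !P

False

Suppose P = true.
Unit clause (!R) forces R = false.
Unit clause (S) forces S = true.
Now (!S) is unsatisfied and unit — conflict.
So every satisfying assignment has P = False.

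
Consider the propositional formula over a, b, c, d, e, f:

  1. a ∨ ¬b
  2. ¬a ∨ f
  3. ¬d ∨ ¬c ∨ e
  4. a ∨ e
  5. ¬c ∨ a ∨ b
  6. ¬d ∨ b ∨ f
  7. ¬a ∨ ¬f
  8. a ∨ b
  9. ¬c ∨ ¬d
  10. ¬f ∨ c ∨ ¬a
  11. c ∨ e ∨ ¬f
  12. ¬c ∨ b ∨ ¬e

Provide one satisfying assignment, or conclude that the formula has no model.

UNSATISFIABLE

Case a = True:
From the singleton clause (f), f = True.
That conflicts with the unit clause (¬f).
So a must be the other value — set a = False.
From the singleton clause (¬b), b = False.
That conflicts with the unit clause (b).
Either choice for a ends in contradiction.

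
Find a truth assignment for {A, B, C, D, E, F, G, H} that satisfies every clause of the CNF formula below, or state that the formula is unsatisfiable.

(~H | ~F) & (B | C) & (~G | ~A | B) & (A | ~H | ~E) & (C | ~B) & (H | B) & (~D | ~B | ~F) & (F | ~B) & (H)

The clause (H) is unit, so H = 1.
The clause (~F) is unit, so F = 0.
The clause (~B) is unit, so B = 0.
The clause (C) is unit, so C = 1.
Branch on G: set G = 0.
Branch on A: set A = 1.
All clauses hold; D, E can take either value.

A ↦ 1, B ↦ 0, C ↦ 1, D ↦ 1, E ↦ 0, F ↦ 0, G ↦ 0, H ↦ 1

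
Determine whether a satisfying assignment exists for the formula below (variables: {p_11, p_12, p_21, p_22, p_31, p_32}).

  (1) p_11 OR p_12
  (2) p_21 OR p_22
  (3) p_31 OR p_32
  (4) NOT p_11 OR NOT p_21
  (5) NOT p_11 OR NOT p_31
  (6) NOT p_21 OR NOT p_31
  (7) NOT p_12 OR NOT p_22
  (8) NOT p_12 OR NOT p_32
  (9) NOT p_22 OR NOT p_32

No

Suppose p_11 = true.
(NOT p_21) alone gives p_21 = false.
(p_22) alone gives p_22 = true.
(NOT p_31) alone gives p_31 = false.
(p_32) alone gives p_32 = true.
But (NOT p_32) is also a unit clause — contradiction.
Undo p_11 and try p_11 = false.
(p_12) alone gives p_12 = true.
(NOT p_22) alone gives p_22 = false.
(p_21) alone gives p_21 = true.
(NOT p_31) alone gives p_31 = false.
(p_32) alone gives p_32 = true.
But (NOT p_32) is also a unit clause — contradiction.
Neither p_11 = true nor p_11 = false works.
No assignment satisfies every clause.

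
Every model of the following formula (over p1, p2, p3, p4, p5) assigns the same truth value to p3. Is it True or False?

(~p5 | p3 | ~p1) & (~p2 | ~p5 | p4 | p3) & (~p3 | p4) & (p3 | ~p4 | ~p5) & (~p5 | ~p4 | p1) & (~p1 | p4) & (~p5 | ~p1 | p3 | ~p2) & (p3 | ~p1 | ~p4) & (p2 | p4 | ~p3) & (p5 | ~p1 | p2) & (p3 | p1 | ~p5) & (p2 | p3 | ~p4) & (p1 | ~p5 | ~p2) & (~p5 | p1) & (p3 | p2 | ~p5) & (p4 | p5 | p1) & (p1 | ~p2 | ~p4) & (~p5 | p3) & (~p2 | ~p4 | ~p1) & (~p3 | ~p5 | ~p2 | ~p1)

True

Suppose p3 = 0.
(~p5) alone gives p5 = 0.
Suppose p1 = 0.
(p4) alone gives p4 = 1.
(p2) alone gives p2 = 1.
That conflicts with the unit clause (~p2).
Backtrack on p1: now try p1 = 1.
(p4) alone gives p4 = 1.
That conflicts with the unit clause (~p4).
Neither p1 = 1 nor p1 = 0 works.
So every satisfying assignment has p3 = True.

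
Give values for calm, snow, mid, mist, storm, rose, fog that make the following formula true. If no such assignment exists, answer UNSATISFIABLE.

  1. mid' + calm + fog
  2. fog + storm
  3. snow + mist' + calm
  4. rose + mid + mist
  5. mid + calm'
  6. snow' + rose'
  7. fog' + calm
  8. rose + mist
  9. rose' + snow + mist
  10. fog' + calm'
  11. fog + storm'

Case fog = 1:
The clause (calm) is unit, so calm = 1.
That conflicts with the unit clause (calm').
That branch fails; take fog = 0 instead.
The clause (storm) is unit, so storm = 1.
That conflicts with the unit clause (storm').
Either choice for fog ends in contradiction.

UNSATISFIABLE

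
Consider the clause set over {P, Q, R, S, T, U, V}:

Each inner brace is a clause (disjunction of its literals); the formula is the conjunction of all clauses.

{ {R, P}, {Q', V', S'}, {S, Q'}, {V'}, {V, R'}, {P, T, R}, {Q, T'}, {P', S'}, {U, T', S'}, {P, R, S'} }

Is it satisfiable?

Yes

The clause (V') is unit, so V = 0.
The clause (R') is unit, so R = 0.
The clause (P) is unit, so P = 1.
The clause (S') is unit, so S = 0.
The clause (Q') is unit, so Q = 0.
The clause (T') is unit, so T = 0.
No clause remains; U is free.
A satisfying assignment: P=1, Q=0, R=0, S=0, T=0, U=0, V=0.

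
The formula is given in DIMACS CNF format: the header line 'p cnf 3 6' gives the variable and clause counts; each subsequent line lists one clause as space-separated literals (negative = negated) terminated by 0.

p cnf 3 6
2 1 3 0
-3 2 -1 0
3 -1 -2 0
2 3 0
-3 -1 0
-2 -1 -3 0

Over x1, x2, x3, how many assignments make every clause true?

There are 2^3 = 8 truth assignments over (x1, x2, x3).
Check each against the 6 clauses (columns in the order x1, x2, x3):
  F F F  ✗ fails (x2 ∨ x1 ∨ x3)
  F F T  ✓ satisfies all
  F T F  ✓ satisfies all
  F T T  ✓ satisfies all
  T F F  ✗ fails (x2 ∨ x3)
  T F T  ✗ fails (¬x3 ∨ x2 ∨ ¬x1)
  T T F  ✗ fails (x3 ∨ ¬x1 ∨ ¬x2)
  T T T  ✗ fails (¬x3 ∨ ¬x1)
3 of the 8 rows are models.

3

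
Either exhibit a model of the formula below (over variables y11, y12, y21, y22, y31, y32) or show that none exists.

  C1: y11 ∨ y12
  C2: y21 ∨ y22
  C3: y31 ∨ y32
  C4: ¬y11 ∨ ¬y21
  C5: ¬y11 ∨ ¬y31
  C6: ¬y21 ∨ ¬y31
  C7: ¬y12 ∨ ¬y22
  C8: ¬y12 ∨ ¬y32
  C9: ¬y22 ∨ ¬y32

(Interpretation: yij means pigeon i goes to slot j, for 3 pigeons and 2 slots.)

UNSATISFIABLE

Case y11 = True:
(¬y21) alone gives y21 = False.
(y22) alone gives y22 = True.
(¬y31) alone gives y31 = False.
(y32) alone gives y32 = True.
That conflicts with the unit clause (¬y32).
Undo y11 and try y11 = False.
(y12) alone gives y12 = True.
(¬y22) alone gives y22 = False.
(y21) alone gives y21 = True.
(¬y31) alone gives y31 = False.
(y32) alone gives y32 = True.
That conflicts with the unit clause (¬y32).
Both values of y11 lead to a conflict.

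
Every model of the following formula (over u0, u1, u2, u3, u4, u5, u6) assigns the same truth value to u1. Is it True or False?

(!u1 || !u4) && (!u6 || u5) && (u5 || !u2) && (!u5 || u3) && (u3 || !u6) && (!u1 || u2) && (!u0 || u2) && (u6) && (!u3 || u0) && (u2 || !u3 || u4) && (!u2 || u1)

True

Suppose u1 = false.
(u6) alone gives u6 = true.
(u5) alone gives u5 = true.
(u3) alone gives u3 = true.
(u0) alone gives u0 = true.
(u2) alone gives u2 = true.
Now (!u2) is unsatisfied and unit — conflict.
So every satisfying assignment has u1 = True.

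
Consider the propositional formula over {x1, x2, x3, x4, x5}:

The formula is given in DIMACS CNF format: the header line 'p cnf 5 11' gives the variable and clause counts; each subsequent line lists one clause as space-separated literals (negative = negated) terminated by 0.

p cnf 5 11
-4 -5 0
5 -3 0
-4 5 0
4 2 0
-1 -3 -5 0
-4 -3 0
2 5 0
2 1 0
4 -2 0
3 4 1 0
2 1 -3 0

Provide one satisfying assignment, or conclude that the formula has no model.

Case x4 = False:
The clause (x2) is unit, so x2 = True.
But (¬x2) is also a unit clause — contradiction.
Backtrack on x4: now try x4 = True.
The clause (¬x5) is unit, so x5 = False.
But (x5) is also a unit clause — contradiction.
Neither x4 = True nor x4 = False works.

UNSATISFIABLE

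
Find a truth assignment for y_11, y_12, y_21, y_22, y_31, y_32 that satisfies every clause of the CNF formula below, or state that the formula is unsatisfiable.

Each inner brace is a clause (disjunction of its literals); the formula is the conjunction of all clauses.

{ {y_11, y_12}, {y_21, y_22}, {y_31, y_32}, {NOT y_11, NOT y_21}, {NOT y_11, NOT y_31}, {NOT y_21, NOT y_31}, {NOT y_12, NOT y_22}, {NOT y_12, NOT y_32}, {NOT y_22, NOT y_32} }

UNSATISFIABLE

Branch on y_11: set y_11 = true.
(NOT y_21) alone gives y_21 = false.
(y_22) alone gives y_22 = true.
(NOT y_31) alone gives y_31 = false.
(y_32) alone gives y_32 = true.
Now (NOT y_32) is unsatisfied and unit — conflict.
That branch fails; take y_11 = false instead.
(y_12) alone gives y_12 = true.
(NOT y_22) alone gives y_22 = false.
(y_21) alone gives y_21 = true.
(NOT y_31) alone gives y_31 = false.
(y_32) alone gives y_32 = true.
Now (NOT y_32) is unsatisfied and unit — conflict.
Neither y_11 = true nor y_11 = false works.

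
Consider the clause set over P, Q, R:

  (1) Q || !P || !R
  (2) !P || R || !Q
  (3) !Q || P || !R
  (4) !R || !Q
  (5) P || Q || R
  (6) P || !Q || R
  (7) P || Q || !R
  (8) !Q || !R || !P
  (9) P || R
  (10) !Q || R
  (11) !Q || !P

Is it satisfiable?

Satisfiable

Branch on R: set R = false.
From the singleton clause (P), P = true.
From the singleton clause (!Q), Q = false.
This assignment satisfies each clause.
A satisfying assignment: P: true,  Q: false,  R: false.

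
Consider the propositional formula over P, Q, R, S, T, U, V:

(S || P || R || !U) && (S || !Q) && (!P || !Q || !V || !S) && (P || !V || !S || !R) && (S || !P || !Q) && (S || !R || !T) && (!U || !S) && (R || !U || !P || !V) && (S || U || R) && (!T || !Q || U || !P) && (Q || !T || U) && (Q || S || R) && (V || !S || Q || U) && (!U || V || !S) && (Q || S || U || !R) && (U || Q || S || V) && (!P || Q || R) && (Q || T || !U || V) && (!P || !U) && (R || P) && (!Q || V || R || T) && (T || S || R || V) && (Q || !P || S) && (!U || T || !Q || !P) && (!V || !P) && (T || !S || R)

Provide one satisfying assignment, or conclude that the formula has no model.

Try S = false.
From the singleton clause (!Q), Q = false.
From the singleton clause (R), R = true.
From the singleton clause (!T), T = false.
From the singleton clause (U), U = true.
From the singleton clause (V), V = true.
From the singleton clause (!P), P = false.
This assignment satisfies each clause.

P=false, Q=false, R=true, S=false, T=false, U=true, V=true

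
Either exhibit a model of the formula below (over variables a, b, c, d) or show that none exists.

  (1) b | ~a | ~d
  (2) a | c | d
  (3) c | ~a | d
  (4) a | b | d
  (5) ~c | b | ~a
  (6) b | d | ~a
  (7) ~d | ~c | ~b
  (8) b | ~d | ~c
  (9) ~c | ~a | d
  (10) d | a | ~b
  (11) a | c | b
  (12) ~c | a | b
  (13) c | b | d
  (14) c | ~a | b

a ↦ 0, b ↦ 1, c ↦ 0, d ↦ 1

Case b = 1:
Case d = 1:
The clause (~c) is unit, so c = 0.
No clause remains; a is free.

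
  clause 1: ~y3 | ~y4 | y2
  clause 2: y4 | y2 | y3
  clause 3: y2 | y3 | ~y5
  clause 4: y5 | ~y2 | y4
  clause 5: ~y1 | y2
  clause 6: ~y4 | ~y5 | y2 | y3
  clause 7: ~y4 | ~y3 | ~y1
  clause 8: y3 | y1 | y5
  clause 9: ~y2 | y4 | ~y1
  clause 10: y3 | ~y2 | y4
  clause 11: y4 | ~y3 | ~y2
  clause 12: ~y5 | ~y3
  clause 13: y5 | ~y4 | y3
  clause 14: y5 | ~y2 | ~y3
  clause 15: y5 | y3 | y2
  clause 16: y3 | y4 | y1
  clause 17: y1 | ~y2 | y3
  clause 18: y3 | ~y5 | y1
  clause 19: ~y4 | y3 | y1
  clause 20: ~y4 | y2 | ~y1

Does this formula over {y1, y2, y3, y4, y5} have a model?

Case y1 = 0:
Case y3 = 1:
Unit clause (~y5) forces y5 = 0.
Unit clause (~y2) forces y2 = 0.
Unit clause (~y4) forces y4 = 0.
All clauses are satisfied.
A satisfying assignment: y1=0,  y2=0,  y3=1,  y4=0,  y5=0.

Satisfiable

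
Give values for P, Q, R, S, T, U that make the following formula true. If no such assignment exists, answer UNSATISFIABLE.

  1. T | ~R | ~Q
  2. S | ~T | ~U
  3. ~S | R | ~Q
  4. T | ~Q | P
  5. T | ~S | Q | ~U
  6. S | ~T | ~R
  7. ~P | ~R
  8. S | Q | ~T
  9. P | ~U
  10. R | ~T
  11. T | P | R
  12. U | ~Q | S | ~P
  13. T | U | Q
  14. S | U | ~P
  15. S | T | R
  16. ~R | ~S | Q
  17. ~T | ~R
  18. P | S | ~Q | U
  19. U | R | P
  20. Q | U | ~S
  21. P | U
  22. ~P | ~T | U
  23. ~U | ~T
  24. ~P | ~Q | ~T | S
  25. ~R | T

UNSATISFIABLE

Case P = 0:
(~U) alone gives U = 0.
Now (U) is unsatisfied and unit — conflict.
Backtrack on P: now try P = 1.
(~R) alone gives R = 0.
(~T) alone gives T = 0.
(S) alone gives S = 1.
(~Q) alone gives Q = 0.
(~U) alone gives U = 0.
Now (U) is unsatisfied and unit — conflict.
Both values of P lead to a conflict.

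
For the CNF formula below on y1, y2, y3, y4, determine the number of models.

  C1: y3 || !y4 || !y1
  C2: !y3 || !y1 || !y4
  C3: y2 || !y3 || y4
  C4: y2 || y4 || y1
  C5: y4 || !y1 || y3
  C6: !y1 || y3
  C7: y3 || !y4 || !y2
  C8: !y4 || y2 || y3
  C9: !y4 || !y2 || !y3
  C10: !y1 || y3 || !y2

There are 2^4 = 16 truth assignments over (y1, y2, y3, y4).
Check each against the 10 clauses (columns in the order y1, y2, y3, y4):
  F F F F  ✗ fails (y2 || y4 || y1)
  F F F T  ✗ fails (!y4 || y2 || y3)
  F F T F  ✗ fails (y2 || !y3 || y4)
  F F T T  ✓ satisfies all
  F T F F  ✓ satisfies all
  F T F T  ✗ fails (y3 || !y4 || !y2)
  F T T F  ✓ satisfies all
  F T T T  ✗ fails (!y4 || !y2 || !y3)
  T F F F  ✗ fails (y4 || !y1 || y3)
  T F F T  ✗ fails (y3 || !y4 || !y1)
  T F T F  ✗ fails (y2 || !y3 || y4)
  T F T T  ✗ fails (!y3 || !y1 || !y4)
  T T F F  ✗ fails (y4 || !y1 || y3)
  T T F T  ✗ fails (y3 || !y4 || !y1)
  T T T F  ✓ satisfies all
  T T T T  ✗ fails (!y3 || !y1 || !y4)
4 of the 16 rows are models.

4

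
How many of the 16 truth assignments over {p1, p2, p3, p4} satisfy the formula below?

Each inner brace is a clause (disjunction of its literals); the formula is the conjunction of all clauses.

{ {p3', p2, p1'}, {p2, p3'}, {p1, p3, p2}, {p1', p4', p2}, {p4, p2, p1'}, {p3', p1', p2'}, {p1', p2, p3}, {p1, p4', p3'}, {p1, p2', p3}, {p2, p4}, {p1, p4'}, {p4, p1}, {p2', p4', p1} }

2

There are 2^4 = 16 truth assignments over (p1, p2, p3, p4).
Check each against the 13 clauses (columns in the order p1, p2, p3, p4):
  F F F F  ✗ fails (p1 + p3 + p2)
  F F F T  ✗ fails (p1 + p3 + p2)
  F F T F  ✗ fails (p2 + p3')
  F F T T  ✗ fails (p2 + p3')
  F T F F  ✗ fails (p1 + p2' + p3)
  F T F T  ✗ fails (p1 + p2' + p3)
  F T T F  ✗ fails (p4 + p1)
  F T T T  ✗ fails (p1 + p4' + p3')
  T F F F  ✗ fails (p4 + p2 + p1')
  T F F T  ✗ fails (p1' + p4' + p2)
  T F T F  ✗ fails (p3' + p2 + p1')
  T F T T  ✗ fails (p3' + p2 + p1')
  T T F F  ✓ satisfies all
  T T F T  ✓ satisfies all
  T T T F  ✗ fails (p3' + p1' + p2')
  T T T T  ✗ fails (p3' + p1' + p2')
2 of the 16 rows are models.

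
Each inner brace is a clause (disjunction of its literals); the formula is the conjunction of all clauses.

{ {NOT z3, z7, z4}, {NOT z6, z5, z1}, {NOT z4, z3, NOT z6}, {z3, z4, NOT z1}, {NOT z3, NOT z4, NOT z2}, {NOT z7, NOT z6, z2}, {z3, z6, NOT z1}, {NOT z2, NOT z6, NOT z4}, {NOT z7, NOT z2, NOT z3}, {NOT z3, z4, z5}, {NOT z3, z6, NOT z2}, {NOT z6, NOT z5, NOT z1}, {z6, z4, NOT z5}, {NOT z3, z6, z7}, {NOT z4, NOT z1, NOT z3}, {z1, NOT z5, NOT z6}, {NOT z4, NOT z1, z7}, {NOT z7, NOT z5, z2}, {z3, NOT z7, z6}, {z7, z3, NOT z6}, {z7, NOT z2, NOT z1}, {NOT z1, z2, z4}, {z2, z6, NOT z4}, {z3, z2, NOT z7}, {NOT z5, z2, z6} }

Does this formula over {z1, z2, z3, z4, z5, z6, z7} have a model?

Yes

Suppose z3 = false.
Suppose z4 = false.
From the singleton clause (NOT z1), z1 = false.
Suppose z6 = false.
From the singleton clause (NOT z5), z5 = false.
From the singleton clause (NOT z7), z7 = false.
All clauses hold; z2 can take either value.
A satisfying assignment: z1 ↦ false,  z2 ↦ false,  z3 ↦ false,  z4 ↦ false,  z5 ↦ false,  z6 ↦ false,  z7 ↦ false.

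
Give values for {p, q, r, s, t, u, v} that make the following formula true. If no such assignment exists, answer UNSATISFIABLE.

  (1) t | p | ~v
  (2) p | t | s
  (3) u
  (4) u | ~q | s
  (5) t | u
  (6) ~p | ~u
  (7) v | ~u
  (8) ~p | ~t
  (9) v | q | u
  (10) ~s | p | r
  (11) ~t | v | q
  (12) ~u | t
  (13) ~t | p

From the singleton clause (u), u = 1.
From the singleton clause (~p), p = 0.
From the singleton clause (v), v = 1.
From the singleton clause (t), t = 1.
That conflicts with the unit clause (~t).

UNSATISFIABLE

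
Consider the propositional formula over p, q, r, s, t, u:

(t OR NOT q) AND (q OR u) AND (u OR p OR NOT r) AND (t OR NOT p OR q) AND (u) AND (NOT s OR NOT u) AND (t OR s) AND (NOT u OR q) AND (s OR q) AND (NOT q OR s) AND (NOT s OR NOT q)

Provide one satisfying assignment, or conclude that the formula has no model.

UNSATISFIABLE

The clause (u) is unit, so u = true.
The clause (NOT s) is unit, so s = false.
The clause (t) is unit, so t = true.
The clause (q) is unit, so q = true.
But (NOT q) is also a unit clause — contradiction.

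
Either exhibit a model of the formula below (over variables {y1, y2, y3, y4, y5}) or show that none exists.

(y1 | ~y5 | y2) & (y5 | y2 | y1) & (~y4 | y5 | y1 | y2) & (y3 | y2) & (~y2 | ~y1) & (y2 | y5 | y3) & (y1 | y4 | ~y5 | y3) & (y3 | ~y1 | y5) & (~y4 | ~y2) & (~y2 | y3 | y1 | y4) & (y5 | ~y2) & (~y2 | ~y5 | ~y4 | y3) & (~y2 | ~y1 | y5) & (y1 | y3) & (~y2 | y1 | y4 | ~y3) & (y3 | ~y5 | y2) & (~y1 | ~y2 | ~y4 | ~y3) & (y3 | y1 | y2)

y1=1,  y2=0,  y3=1,  y4=1,  y5=1

Suppose y3 = 1.
Suppose y2 = 0.
Suppose y1 = 1.
All clauses hold; y4, y5 can take either value.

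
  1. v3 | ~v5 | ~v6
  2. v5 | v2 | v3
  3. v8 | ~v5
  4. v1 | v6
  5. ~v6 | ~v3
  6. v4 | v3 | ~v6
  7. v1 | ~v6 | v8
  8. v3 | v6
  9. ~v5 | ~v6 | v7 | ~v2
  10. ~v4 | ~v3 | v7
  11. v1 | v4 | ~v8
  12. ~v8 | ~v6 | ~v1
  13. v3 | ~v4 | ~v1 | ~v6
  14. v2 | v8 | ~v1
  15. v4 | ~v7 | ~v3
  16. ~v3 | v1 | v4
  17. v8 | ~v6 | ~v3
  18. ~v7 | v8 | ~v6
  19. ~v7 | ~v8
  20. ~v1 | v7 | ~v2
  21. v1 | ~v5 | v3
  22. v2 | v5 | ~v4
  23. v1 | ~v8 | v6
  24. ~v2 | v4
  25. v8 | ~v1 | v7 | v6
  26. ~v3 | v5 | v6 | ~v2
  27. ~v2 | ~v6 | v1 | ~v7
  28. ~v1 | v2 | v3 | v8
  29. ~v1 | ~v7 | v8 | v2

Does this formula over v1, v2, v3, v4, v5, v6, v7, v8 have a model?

Yes

Try v8 = 1.
From the singleton clause (~v7), v7 = 0.
Try v1 = 0.
From the singleton clause (v6), v6 = 1.
From the singleton clause (~v3), v3 = 0.
From the singleton clause (~v5), v5 = 0.
From the singleton clause (v2), v2 = 1.
From the singleton clause (v4), v4 = 1.
All clauses are satisfied.
A satisfying assignment: v1: 0; v2: 1; v3: 0; v4: 1; v5: 0; v6: 1; v7: 0; v8: 1.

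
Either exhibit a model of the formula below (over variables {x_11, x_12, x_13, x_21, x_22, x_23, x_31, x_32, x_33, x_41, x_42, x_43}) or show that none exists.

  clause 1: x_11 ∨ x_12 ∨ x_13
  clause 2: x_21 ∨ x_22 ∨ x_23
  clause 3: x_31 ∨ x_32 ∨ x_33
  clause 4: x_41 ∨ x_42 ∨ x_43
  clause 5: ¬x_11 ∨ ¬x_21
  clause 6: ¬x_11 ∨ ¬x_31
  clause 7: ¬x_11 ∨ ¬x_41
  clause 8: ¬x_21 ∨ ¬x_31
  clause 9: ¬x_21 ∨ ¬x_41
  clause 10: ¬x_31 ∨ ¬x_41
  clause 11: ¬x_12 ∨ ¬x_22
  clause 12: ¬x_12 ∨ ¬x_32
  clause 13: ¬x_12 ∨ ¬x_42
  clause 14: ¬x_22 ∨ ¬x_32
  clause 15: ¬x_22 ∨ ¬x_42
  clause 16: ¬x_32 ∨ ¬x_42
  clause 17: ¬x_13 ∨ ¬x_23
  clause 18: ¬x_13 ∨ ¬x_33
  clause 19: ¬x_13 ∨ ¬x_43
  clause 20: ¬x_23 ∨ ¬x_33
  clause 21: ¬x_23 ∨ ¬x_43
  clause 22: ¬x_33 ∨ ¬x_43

UNSATISFIABLE

Branch on x_11: set x_11 = False.
Branch on x_12: set x_12 = True.
(¬x_22) alone gives x_22 = False.
(¬x_32) alone gives x_32 = False.
(¬x_42) alone gives x_42 = False.
Branch on x_21: set x_21 = True.
(¬x_31) alone gives x_31 = False.
(x_33) alone gives x_33 = True.
(¬x_41) alone gives x_41 = False.
(x_43) alone gives x_43 = True.
But (¬x_43) is also a unit clause — contradiction.
Undo x_21 and try x_21 = False.
(x_23) alone gives x_23 = True.
(¬x_13) alone gives x_13 = False.
(¬x_33) alone gives x_33 = False.
(x_31) alone gives x_31 = True.
(¬x_41) alone gives x_41 = False.
(x_43) alone gives x_43 = True.
But (¬x_43) is also a unit clause — contradiction.
Either choice for x_21 ends in contradiction.
Undo x_12 and try x_12 = False.
(x_13) alone gives x_13 = True.
(¬x_23) alone gives x_23 = False.
(¬x_33) alone gives x_33 = False.
(¬x_43) alone gives x_43 = False.
Branch on x_21: set x_21 = True.
(¬x_31) alone gives x_31 = False.
(x_32) alone gives x_32 = True.
(¬x_41) alone gives x_41 = False.
(x_42) alone gives x_42 = True.
But (¬x_42) is also a unit clause — contradiction.
Undo x_21 and try x_21 = False.
(x_22) alone gives x_22 = True.
(¬x_32) alone gives x_32 = False.
(x_31) alone gives x_31 = True.
(¬x_41) alone gives x_41 = False.
(x_42) alone gives x_42 = True.
But (¬x_42) is also a unit clause — contradiction.
Either choice for x_21 ends in contradiction.
Either choice for x_12 ends in contradiction.
Undo x_11 and try x_11 = True.
(¬x_21) alone gives x_21 = False.
(¬x_31) alone gives x_31 = False.
(¬x_41) alone gives x_41 = False.
Branch on x_22: set x_22 = True.
(¬x_12) alone gives x_12 = False.
(¬x_32) alone gives x_32 = False.
(x_33) alone gives x_33 = True.
(¬x_42) alone gives x_42 = False.
(x_43) alone gives x_43 = True.
But (¬x_43) is also a unit clause — contradiction.
Undo x_22 and try x_22 = False.
(x_23) alone gives x_23 = True.
(¬x_13) alone gives x_13 = False.
(¬x_33) alone gives x_33 = False.
(x_32) alone gives x_32 = True.
(¬x_12) alone gives x_12 = False.
(¬x_42) alone gives x_42 = False.
(x_43) alone gives x_43 = True.
But (¬x_43) is also a unit clause — contradiction.
Either choice for x_22 ends in contradiction.
Either choice for x_11 ends in contradiction.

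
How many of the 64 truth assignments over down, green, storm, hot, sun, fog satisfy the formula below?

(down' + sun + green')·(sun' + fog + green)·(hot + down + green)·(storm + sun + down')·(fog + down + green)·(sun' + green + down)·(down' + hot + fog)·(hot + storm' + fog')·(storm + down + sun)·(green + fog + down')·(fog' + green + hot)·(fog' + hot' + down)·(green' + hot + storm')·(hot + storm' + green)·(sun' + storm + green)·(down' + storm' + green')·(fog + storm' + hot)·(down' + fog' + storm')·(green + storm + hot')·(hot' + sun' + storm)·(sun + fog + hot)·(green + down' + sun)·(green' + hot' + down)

There are 2^6 = 64 truth assignments over (down, green, storm, hot, sun, fog).
Split on green. With green = 1, the clauses containing green are satisfied and green' drops from the rest; 3 of the 2^5 = 32 assignments to the other variables satisfy what remains.
With green = 0, by the same count on the reduced clause set, 0 assignments work.
(One model: down=F, green=T, storm=F, hot=F, sun=T, fog=F.)
Total: 3 + 0 = 3.

3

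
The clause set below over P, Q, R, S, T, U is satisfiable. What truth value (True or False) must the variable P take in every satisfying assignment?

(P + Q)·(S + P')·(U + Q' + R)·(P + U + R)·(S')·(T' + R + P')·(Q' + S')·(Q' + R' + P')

False

Suppose P = 1.
The clause (S) is unit, so S = 1.
But (S') is also a unit clause — contradiction.
So every satisfying assignment has P = False.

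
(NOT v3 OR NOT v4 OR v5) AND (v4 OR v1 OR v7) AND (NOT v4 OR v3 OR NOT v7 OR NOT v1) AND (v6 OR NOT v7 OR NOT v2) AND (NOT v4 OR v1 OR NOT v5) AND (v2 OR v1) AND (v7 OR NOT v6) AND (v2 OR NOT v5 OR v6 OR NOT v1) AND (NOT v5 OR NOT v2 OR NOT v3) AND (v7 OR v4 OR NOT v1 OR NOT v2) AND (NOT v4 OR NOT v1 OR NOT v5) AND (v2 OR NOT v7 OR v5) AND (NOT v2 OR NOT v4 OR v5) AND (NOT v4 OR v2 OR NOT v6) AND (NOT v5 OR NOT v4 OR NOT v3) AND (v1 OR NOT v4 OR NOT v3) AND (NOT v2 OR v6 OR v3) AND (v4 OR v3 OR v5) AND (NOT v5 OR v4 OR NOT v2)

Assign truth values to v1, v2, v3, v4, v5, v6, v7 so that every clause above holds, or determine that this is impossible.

Try v2 = true.
Try v6 = true.
Unit clause (v7) forces v7 = true.
Try v5 = false.
Unit clause (NOT v4) forces v4 = false.
Unit clause (v3) forces v3 = true.
No clause remains; v1 is free.

v1: true; v2: true; v3: true; v4: false; v5: false; v6: true; v7: true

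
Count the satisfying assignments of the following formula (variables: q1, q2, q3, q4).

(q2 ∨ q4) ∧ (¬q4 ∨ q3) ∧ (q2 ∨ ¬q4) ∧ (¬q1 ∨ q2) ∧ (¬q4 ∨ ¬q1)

5

There are 2^4 = 16 truth assignments over (q1, q2, q3, q4).
Split on q4. With q4 = True, the clauses containing q4 are satisfied and ¬q4 drops from the rest; 1 of the 2^3 = 8 assignments to the other variables satisfy what remains.
With q4 = False, by the same count on the reduced clause set, 4 assignments work.
Total: 1 + 4 = 5.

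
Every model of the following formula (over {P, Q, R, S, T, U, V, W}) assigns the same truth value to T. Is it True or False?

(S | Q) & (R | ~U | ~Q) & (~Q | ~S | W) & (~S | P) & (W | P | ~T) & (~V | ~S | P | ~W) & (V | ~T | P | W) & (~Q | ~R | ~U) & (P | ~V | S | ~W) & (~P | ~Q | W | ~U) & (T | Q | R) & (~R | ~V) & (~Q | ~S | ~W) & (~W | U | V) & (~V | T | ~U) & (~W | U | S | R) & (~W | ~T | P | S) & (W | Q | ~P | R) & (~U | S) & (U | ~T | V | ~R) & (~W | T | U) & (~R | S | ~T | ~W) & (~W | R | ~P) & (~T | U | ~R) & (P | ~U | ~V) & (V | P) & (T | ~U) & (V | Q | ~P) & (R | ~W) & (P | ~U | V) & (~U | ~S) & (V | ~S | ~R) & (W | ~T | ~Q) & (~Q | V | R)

Suppose T = 1.
Suppose S = 1.
From the singleton clause (P), P = 1.
From the singleton clause (~U), U = 0.
From the singleton clause (~R), R = 0.
From the singleton clause (~W), W = 0.
From the singleton clause (~Q), Q = 0.
But (Q) is also a unit clause — contradiction.
That branch fails; take S = 0 instead.
From the singleton clause (Q), Q = 1.
From the singleton clause (~U), U = 0.
From the singleton clause (~R), R = 0.
From the singleton clause (~W), W = 0.
But (W) is also a unit clause — contradiction.
Both values of S lead to a conflict.
So every satisfying assignment has T = False.

False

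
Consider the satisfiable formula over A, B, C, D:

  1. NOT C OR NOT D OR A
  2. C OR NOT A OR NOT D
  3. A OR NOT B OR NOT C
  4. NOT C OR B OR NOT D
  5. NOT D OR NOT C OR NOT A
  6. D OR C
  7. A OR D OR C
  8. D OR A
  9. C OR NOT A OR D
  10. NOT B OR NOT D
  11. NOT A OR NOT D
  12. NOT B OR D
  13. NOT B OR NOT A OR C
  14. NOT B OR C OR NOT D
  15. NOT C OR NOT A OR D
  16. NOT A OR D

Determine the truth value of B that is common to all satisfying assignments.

Suppose B = true.
(NOT D) alone gives D = false.
Now (D) is unsatisfied and unit — conflict.
So every satisfying assignment has B = False.

False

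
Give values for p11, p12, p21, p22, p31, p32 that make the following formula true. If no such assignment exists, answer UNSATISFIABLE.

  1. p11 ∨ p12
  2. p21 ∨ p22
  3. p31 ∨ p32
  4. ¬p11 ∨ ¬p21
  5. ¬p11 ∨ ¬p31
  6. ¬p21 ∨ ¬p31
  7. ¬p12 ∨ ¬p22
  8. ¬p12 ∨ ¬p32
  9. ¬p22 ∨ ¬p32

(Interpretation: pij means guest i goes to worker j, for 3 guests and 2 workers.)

Branch on p11: set p11 = True.
Unit clause (¬p21) forces p21 = False.
Unit clause (p22) forces p22 = True.
Unit clause (¬p31) forces p31 = False.
Unit clause (p32) forces p32 = True.
But (¬p32) is also a unit clause — contradiction.
That branch fails; take p11 = False instead.
Unit clause (p12) forces p12 = True.
Unit clause (¬p22) forces p22 = False.
Unit clause (p21) forces p21 = True.
Unit clause (¬p31) forces p31 = False.
Unit clause (p32) forces p32 = True.
But (¬p32) is also a unit clause — contradiction.
Either choice for p11 ends in contradiction.

UNSATISFIABLE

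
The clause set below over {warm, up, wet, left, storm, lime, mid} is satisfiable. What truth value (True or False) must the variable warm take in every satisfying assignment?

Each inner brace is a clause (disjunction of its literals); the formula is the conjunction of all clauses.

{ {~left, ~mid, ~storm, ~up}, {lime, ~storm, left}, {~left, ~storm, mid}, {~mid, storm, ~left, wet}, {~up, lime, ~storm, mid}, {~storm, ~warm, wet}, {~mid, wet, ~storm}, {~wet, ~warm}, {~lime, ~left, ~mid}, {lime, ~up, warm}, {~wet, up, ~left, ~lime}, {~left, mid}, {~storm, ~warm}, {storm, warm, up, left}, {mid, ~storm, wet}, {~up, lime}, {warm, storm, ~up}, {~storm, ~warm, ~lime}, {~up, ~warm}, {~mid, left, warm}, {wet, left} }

False

Suppose warm = 1.
The clause (~wet) is unit, so wet = 0.
The clause (~storm) is unit, so storm = 0.
The clause (~up) is unit, so up = 0.
The clause (left) is unit, so left = 1.
The clause (~mid) is unit, so mid = 0.
That conflicts with the unit clause (mid).
So every satisfying assignment has warm = False.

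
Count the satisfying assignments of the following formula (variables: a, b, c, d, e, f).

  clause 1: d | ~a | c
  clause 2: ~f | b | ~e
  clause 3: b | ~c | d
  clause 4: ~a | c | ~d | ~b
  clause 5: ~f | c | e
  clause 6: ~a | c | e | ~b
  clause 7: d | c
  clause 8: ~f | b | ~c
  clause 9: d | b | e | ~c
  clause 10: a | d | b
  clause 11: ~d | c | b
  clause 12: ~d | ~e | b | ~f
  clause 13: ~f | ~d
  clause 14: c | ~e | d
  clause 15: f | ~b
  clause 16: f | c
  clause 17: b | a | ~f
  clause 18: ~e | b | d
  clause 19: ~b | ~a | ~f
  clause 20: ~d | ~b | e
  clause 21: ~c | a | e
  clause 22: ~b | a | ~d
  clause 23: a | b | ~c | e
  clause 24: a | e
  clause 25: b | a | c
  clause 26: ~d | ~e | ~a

3

There are 2^6 = 64 truth assignments over (a, b, c, d, e, f).
Split on c. With c = 1, the clauses containing c are satisfied and ~c drops from the rest; 3 of the 2^5 = 32 assignments to the other variables satisfy what remains.
With c = 0, by the same count on the reduced clause set, 0 assignments work.
(One model: a=F, b=F, c=T, d=T, e=T, f=F.)
Total: 3 + 0 = 3.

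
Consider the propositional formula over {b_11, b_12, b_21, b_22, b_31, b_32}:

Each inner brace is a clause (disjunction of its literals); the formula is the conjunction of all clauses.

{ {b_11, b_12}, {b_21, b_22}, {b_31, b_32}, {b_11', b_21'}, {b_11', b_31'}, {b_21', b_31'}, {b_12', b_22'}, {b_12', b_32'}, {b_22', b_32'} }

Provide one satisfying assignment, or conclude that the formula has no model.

Suppose b_11 = 1.
The clause (b_21') is unit, so b_21 = 0.
The clause (b_22) is unit, so b_22 = 1.
The clause (b_31') is unit, so b_31 = 0.
The clause (b_32) is unit, so b_32 = 1.
But (b_32') is also a unit clause — contradiction.
Undo b_11 and try b_11 = 0.
The clause (b_12) is unit, so b_12 = 1.
The clause (b_22') is unit, so b_22 = 0.
The clause (b_21) is unit, so b_21 = 1.
The clause (b_31') is unit, so b_31 = 0.
The clause (b_32) is unit, so b_32 = 1.
But (b_32') is also a unit clause — contradiction.
Neither b_11 = 1 nor b_11 = 0 works.

UNSATISFIABLE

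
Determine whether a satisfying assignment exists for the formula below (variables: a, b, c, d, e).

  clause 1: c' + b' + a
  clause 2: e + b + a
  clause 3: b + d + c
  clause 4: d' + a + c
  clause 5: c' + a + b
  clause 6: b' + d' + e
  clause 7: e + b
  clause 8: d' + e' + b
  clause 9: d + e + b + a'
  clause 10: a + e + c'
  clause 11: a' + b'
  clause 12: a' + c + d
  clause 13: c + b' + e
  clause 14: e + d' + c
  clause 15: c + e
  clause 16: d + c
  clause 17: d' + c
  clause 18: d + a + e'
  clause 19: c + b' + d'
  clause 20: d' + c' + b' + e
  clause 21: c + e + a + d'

Case e = 1:
Case d = 0:
Unit clause (c) forces c = 1.
Unit clause (a) forces a = 1.
Unit clause (b') forces b = 0.
This assignment satisfies each clause.
A satisfying assignment: a=1; b=0; c=1; d=0; e=1.

Yes, satisfiable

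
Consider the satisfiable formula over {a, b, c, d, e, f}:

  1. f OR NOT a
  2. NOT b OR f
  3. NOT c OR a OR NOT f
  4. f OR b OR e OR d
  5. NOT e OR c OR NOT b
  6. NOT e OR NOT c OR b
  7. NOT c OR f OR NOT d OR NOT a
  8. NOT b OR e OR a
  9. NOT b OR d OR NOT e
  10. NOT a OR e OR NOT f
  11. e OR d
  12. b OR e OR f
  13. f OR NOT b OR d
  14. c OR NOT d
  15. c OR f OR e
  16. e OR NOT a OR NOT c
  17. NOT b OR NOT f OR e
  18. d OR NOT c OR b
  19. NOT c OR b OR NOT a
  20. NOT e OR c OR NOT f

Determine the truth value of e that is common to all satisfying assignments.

True

Suppose e = false.
Unit clause (d) forces d = true.
Unit clause (c) forces c = true.
Unit clause (NOT a) forces a = false.
Unit clause (NOT f) forces f = false.
Unit clause (NOT b) forces b = false.
Now (b) is unsatisfied and unit — conflict.
So every satisfying assignment has e = True.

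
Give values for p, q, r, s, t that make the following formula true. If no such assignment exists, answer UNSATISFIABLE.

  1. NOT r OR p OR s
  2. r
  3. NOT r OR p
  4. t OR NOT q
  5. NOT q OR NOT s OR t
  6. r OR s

From the singleton clause (r), r = true.
From the singleton clause (p), p = true.
Case t = false:
From the singleton clause (NOT q), q = false.
Every clause is now satisfied; s is unconstrained.

p=true,  q=false,  r=true,  s=false,  t=false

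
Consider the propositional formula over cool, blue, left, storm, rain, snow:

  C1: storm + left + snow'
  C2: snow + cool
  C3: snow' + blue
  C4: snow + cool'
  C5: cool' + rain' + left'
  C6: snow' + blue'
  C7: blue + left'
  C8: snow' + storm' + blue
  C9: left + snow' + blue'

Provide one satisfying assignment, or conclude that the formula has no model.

UNSATISFIABLE

Suppose snow = 1.
(blue) alone gives blue = 1.
That conflicts with the unit clause (blue').
That branch fails; take snow = 0 instead.
(cool) alone gives cool = 1.
That conflicts with the unit clause (cool').
Neither snow = 1 nor snow = 0 works.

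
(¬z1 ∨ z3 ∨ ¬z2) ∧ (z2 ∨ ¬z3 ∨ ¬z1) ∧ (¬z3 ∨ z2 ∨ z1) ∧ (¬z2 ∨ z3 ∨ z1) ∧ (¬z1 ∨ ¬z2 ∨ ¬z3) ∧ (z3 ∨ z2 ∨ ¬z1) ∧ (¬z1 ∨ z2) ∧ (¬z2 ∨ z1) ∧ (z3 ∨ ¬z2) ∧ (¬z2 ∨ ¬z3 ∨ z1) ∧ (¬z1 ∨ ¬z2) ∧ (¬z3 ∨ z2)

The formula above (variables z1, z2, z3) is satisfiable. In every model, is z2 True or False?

Suppose z2 = True.
From the singleton clause (z1), z1 = True.
That conflicts with the unit clause (¬z1).
So every satisfying assignment has z2 = False.

False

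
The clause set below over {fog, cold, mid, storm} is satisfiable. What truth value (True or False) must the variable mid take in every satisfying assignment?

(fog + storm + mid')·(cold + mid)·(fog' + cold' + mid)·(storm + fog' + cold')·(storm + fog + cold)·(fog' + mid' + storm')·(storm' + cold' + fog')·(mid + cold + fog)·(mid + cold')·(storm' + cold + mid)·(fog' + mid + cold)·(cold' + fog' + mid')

Suppose mid = 0.
Unit clause (cold) forces cold = 1.
But (cold') is also a unit clause — contradiction.
So every satisfying assignment has mid = True.

True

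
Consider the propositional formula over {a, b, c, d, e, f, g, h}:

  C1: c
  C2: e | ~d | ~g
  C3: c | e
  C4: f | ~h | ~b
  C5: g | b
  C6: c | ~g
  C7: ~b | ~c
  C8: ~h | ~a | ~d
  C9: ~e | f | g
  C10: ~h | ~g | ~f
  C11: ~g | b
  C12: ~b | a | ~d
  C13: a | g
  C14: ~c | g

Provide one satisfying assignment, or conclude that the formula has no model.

(c) alone gives c = 1.
(~b) alone gives b = 0.
(g) alone gives g = 1.
But (~g) is also a unit clause — contradiction.

UNSATISFIABLE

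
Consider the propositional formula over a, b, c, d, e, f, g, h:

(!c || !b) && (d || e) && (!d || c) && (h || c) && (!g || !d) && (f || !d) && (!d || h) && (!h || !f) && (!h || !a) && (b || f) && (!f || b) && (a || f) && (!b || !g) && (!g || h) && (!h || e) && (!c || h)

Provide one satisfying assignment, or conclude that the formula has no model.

UNSATISFIABLE

Branch on c: set c = false.
From the singleton clause (!d), d = false.
From the singleton clause (e), e = true.
From the singleton clause (h), h = true.
From the singleton clause (!f), f = false.
From the singleton clause (!a), a = false.
Now (a) is unsatisfied and unit — conflict.
That branch fails; take c = true instead.
From the singleton clause (!b), b = false.
From the singleton clause (f), f = true.
Now (!f) is unsatisfied and unit — conflict.
Both values of c lead to a conflict.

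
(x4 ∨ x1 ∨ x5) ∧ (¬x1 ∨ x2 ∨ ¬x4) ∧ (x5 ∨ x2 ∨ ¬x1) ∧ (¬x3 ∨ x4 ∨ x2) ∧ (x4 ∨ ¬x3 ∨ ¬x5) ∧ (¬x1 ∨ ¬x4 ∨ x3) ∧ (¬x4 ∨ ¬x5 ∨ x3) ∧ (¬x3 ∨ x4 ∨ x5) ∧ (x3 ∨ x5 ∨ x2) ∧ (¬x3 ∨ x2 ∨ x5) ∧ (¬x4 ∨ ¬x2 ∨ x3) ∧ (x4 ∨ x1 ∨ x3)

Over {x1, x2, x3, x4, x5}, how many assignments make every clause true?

There are 2^5 = 32 truth assignments over (x1, x2, x3, x4, x5).
Split on x3. With x3 = True, the clauses containing x3 are satisfied and ¬x3 drops from the rest; 5 of the 2^4 = 16 assignments to the other variables satisfy what remains.
With x3 = False, by the same count on the reduced clause set, 3 assignments work.
(One model: x1=F, x2=F, x3=T, x4=T, x5=T.)
Total: 5 + 3 = 8.

8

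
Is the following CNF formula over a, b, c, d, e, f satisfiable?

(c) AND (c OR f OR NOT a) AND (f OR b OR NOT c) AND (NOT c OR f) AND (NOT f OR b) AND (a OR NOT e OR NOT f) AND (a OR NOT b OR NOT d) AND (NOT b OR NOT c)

Unsatisfiable

From the singleton clause (c), c = true.
From the singleton clause (f), f = true.
From the singleton clause (b), b = true.
But (NOT b) is also a unit clause — contradiction.
No assignment satisfies every clause.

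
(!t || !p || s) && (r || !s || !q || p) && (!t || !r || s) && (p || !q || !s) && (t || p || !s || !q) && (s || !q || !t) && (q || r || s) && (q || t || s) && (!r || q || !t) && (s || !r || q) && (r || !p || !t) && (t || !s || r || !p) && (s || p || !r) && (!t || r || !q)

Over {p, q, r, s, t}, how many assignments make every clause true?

9

There are 2^5 = 32 truth assignments over (p, q, r, s, t).
Split on p. With p = true, the clauses containing p are satisfied and !p drops from the rest; 5 of the 2^4 = 16 assignments to the other variables satisfy what remains.
With p = false, by the same count on the reduced clause set, 4 assignments work.
Total: 5 + 4 = 9.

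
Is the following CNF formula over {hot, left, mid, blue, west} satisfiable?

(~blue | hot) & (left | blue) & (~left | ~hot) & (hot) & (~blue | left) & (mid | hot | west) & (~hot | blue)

No, unsatisfiable

(hot) alone gives hot = 1.
(~left) alone gives left = 0.
(blue) alone gives blue = 1.
Now (~blue) is unsatisfied and unit — conflict.
No assignment satisfies every clause.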